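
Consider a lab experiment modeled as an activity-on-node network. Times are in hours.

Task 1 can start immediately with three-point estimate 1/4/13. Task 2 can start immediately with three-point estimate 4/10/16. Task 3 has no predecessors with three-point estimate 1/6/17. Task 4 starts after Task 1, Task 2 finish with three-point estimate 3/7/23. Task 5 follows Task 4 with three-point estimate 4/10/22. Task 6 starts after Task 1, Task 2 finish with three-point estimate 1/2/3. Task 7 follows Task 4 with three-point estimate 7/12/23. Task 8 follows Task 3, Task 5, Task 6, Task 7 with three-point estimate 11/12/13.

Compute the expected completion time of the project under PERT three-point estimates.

te_Task 1 = (1 + 4·4 + 13)/6 = 30/6 = 5
te_Task 2 = (4 + 4·10 + 16)/6 = 60/6 = 10
te_Task 3 = (1 + 4·6 + 17)/6 = 42/6 = 7
te_Task 4 = (3 + 4·7 + 23)/6 = 54/6 = 9
te_Task 5 = (4 + 4·10 + 22)/6 = 66/6 = 11
te_Task 6 = (1 + 4·2 + 3)/6 = 12/6 = 2
te_Task 7 = (7 + 4·12 + 23)/6 = 78/6 = 13
te_Task 8 = (11 + 4·12 + 13)/6 = 72/6 = 12

Forward pass:
ES_Task 1 = 0; EF_Task 1 = 5
ES_Task 2 = 0; EF_Task 2 = 10
ES_Task 3 = 0; EF_Task 3 = 7
ES_Task 4 = max(EF_Task 1=5, EF_Task 2=10) = 10; EF_Task 4 = 10+9 = 19
ES_Task 5 = 19; EF_Task 5 = 19+11 = 30
ES_Task 6 = max(EF_Task 1=5, EF_Task 2=10) = 10; EF_Task 6 = 10+2 = 12
ES_Task 7 = 19; EF_Task 7 = 19+13 = 32
ES_Task 8 = max(EF_Task 3=7, EF_Task 5=30, EF_Task 6=12, EF_Task 7=32) = 32; EF_Task 8 = 32+12 = 44
Expected project duration μ = 44 hours. Critical path: Task 2 → Task 4 → Task 7 → Task 8.

44 hours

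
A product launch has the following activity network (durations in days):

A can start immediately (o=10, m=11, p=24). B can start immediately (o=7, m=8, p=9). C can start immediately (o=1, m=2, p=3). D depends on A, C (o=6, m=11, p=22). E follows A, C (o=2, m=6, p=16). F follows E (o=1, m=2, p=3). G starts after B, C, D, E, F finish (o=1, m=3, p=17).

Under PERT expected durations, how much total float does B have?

te_A = (10 + 4·11 + 24)/6 = 78/6 = 13
te_B = (7 + 4·8 + 9)/6 = 48/6 = 8
te_C = (1 + 4·2 + 3)/6 = 12/6 = 2
te_D = (6 + 4·11 + 22)/6 = 72/6 = 12
te_E = (2 + 4·6 + 16)/6 = 42/6 = 7
te_F = (1 + 4·2 + 3)/6 = 12/6 = 2
te_G = (1 + 4·3 + 17)/6 = 30/6 = 5

Forward pass:
ES_A = 0; EF_A = 13
ES_B = 0; EF_B = 8
ES_C = 0; EF_C = 2
ES_D = max(EF_A=13, EF_C=2) = 13; EF_D = 13+12 = 25
ES_E = max(EF_A=13, EF_C=2) = 13; EF_E = 13+7 = 20
ES_F = 20; EF_F = 20+2 = 22
ES_G = max(EF_B=8, EF_C=2, EF_D=25, EF_E=20, EF_F=22) = 25; EF_G = 25+5 = 30
Expected project duration μ = 30 days. Critical path: A → D → G.

Backward pass:
LF_G = 30; LS_G = 30−5 = 25
LF_F = LS_G = 25; LS_F = 25−2 = 23
LF_E = min(LS_F=23, LS_G=25) = 23; LS_E = 23−7 = 16
LF_D = LS_G = 25; LS_D = 25−12 = 13
LF_C = min(LS_D=13, LS_E=16, LS_G=25) = 13; LS_C = 13−2 = 11
LF_B = LS_G = 25; LS_B = 25−8 = 17
LF_A = min(LS_D=13, LS_E=16) = 13; LS_A = 13−13 = 0
Slack_B = LS_B − ES_B = 17 − 0 = 17

17 days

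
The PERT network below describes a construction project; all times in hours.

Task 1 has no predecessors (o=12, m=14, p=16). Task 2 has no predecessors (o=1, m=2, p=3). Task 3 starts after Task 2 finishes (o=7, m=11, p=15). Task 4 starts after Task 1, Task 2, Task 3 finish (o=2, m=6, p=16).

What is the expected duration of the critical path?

21 hours

te_Task 1 = (12 + 4·14 + 16)/6 = 84/6 = 14
te_Task 2 = (1 + 4·2 + 3)/6 = 12/6 = 2
te_Task 3 = (7 + 4·11 + 15)/6 = 66/6 = 11
te_Task 4 = (2 + 4·6 + 16)/6 = 42/6 = 7

Forward pass:
ES_Task 1 = 0; EF_Task 1 = 14
ES_Task 2 = 0; EF_Task 2 = 2
ES_Task 3 = 2; EF_Task 3 = 2+11 = 13
ES_Task 4 = max(EF_Task 1=14, EF_Task 2=2, EF_Task 3=13) = 14; EF_Task 4 = 14+7 = 21
Expected project duration μ = 21 hours. Critical path: Task 1 → Task 4.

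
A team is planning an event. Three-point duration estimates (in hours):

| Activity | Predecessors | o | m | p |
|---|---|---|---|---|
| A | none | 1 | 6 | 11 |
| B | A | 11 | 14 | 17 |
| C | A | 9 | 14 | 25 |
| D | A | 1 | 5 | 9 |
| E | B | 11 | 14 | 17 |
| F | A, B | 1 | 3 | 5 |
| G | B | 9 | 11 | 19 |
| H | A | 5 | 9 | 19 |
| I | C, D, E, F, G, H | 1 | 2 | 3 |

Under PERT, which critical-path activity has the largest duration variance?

te_A = (1 + 4·6 + 11)/6 = 36/6 = 6; σ²_A = ((11−1)/6)² = 2.778
te_B = (11 + 4·14 + 17)/6 = 84/6 = 14; σ²_B = ((17−11)/6)² = 1.000
te_C = (9 + 4·14 + 25)/6 = 90/6 = 15; σ²_C = ((25−9)/6)² = 7.111
te_D = (1 + 4·5 + 9)/6 = 30/6 = 5; σ²_D = ((9−1)/6)² = 1.778
te_E = (11 + 4·14 + 17)/6 = 84/6 = 14; σ²_E = ((17−11)/6)² = 1.000
te_F = (1 + 4·3 + 5)/6 = 18/6 = 3; σ²_F = ((5−1)/6)² = 0.444
te_G = (9 + 4·11 + 19)/6 = 72/6 = 12; σ²_G = ((19−9)/6)² = 2.778
te_H = (5 + 4·9 + 19)/6 = 60/6 = 10; σ²_H = ((19−5)/6)² = 5.444
te_I = (1 + 4·2 + 3)/6 = 12/6 = 2; σ²_I = ((3−1)/6)² = 0.111

Forward pass:
ES_A = 0; EF_A = 6
ES_B = 6; EF_B = 6+14 = 20
ES_C = 6; EF_C = 6+15 = 21
ES_D = 6; EF_D = 6+5 = 11
ES_E = 20; EF_E = 20+14 = 34
ES_F = max(EF_A=6, EF_B=20) = 20; EF_F = 20+3 = 23
ES_G = 20; EF_G = 20+12 = 32
ES_H = 6; EF_H = 6+10 = 16
ES_I = max(EF_C=21, EF_D=11, EF_E=34, EF_F=23, EF_G=32, EF_H=16) = 34; EF_I = 34+2 = 36
Expected project duration μ = 36 hours. Critical path: A → B → E → I.

Variances on critical path: σ²_A=2.778, σ²_B=1.000, σ²_E=1.000, σ²_I=0.111.
Largest is σ²_A = 2.778.

A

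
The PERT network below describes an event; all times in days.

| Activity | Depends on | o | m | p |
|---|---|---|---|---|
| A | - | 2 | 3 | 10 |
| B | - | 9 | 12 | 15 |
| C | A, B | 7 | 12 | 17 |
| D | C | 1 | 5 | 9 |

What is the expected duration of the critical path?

29 days

te_A = (2 + 4·3 + 10)/6 = 24/6 = 4
te_B = (9 + 4·12 + 15)/6 = 72/6 = 12
te_C = (7 + 4·12 + 17)/6 = 72/6 = 12
te_D = (1 + 4·5 + 9)/6 = 30/6 = 5

Forward pass:
ES_A = 0; EF_A = 4
ES_B = 0; EF_B = 12
ES_C = max(EF_A=4, EF_B=12) = 12; EF_C = 12+12 = 24
ES_D = 24; EF_D = 24+5 = 29
Expected project duration μ = 29 days. Critical path: B → C → D.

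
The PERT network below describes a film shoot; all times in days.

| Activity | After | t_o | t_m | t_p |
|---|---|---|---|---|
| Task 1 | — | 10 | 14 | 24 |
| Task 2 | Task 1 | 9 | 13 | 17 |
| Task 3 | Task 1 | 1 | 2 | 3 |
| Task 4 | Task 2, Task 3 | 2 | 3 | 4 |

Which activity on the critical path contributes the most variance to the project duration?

Task 1

te_Task 1 = (10 + 4·14 + 24)/6 = 90/6 = 15; σ²_Task 1 = ((24−10)/6)² = 5.444
te_Task 2 = (9 + 4·13 + 17)/6 = 78/6 = 13; σ²_Task 2 = ((17−9)/6)² = 1.778
te_Task 3 = (1 + 4·2 + 3)/6 = 12/6 = 2; σ²_Task 3 = ((3−1)/6)² = 0.111
te_Task 4 = (2 + 4·3 + 4)/6 = 18/6 = 3; σ²_Task 4 = ((4−2)/6)² = 0.111

Forward pass:
ES_Task 1 = 0; EF_Task 1 = 15
ES_Task 2 = 15; EF_Task 2 = 15+13 = 28
ES_Task 3 = 15; EF_Task 3 = 15+2 = 17
ES_Task 4 = max(EF_Task 2=28, EF_Task 3=17) = 28; EF_Task 4 = 28+3 = 31
Expected project duration μ = 31 days. Critical path: Task 1 → Task 2 → Task 4.

Variances on critical path: σ²_Task 1=5.444, σ²_Task 2=1.778, σ²_Task 4=0.111.
Largest is σ²_Task 1 = 5.444.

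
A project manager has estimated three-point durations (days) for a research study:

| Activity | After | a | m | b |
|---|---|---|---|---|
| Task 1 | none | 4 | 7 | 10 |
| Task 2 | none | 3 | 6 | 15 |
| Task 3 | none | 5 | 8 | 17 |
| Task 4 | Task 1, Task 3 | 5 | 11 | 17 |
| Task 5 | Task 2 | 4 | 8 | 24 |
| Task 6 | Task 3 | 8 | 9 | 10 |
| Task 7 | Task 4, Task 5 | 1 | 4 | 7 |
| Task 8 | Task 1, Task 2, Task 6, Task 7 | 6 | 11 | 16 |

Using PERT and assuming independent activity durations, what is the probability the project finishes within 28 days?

te_Task 1 = (4 + 4·7 + 10)/6 = 42/6 = 7; σ²_Task 1 = ((10−4)/6)² = 1.000
te_Task 2 = (3 + 4·6 + 15)/6 = 42/6 = 7; σ²_Task 2 = ((15−3)/6)² = 4.000
te_Task 3 = (5 + 4·8 + 17)/6 = 54/6 = 9; σ²_Task 3 = ((17−5)/6)² = 4.000
te_Task 4 = (5 + 4·11 + 17)/6 = 66/6 = 11; σ²_Task 4 = ((17−5)/6)² = 4.000
te_Task 5 = (4 + 4·8 + 24)/6 = 60/6 = 10; σ²_Task 5 = ((24−4)/6)² = 11.111
te_Task 6 = (8 + 4·9 + 10)/6 = 54/6 = 9; σ²_Task 6 = ((10−8)/6)² = 0.111
te_Task 7 = (1 + 4·4 + 7)/6 = 24/6 = 4; σ²_Task 7 = ((7−1)/6)² = 1.000
te_Task 8 = (6 + 4·11 + 16)/6 = 66/6 = 11; σ²_Task 8 = ((16−6)/6)² = 2.778

Forward pass:
ES_Task 1 = 0; EF_Task 1 = 7
ES_Task 2 = 0; EF_Task 2 = 7
ES_Task 3 = 0; EF_Task 3 = 9
ES_Task 4 = max(EF_Task 1=7, EF_Task 3=9) = 9; EF_Task 4 = 9+11 = 20
ES_Task 5 = 7; EF_Task 5 = 7+10 = 17
ES_Task 6 = 9; EF_Task 6 = 9+9 = 18
ES_Task 7 = max(EF_Task 4=20, EF_Task 5=17) = 20; EF_Task 7 = 20+4 = 24
ES_Task 8 = max(EF_Task 1=7, EF_Task 2=7, EF_Task 6=18, EF_Task 7=24) = 24; EF_Task 8 = 24+11 = 35
Expected project duration μ = 35 days. Critical path: Task 3 → Task 4 → Task 7 → Task 8.

Variance along critical path = 4.000 + 4.000 + 1.000 + 2.778 = 11.778; σ = √11.778 = 3.432 days.
Z = (28 − 35) / 3.432 = -2.040
P(T ≤ 28) = Φ(-2.040) ≈ 0.021

0.021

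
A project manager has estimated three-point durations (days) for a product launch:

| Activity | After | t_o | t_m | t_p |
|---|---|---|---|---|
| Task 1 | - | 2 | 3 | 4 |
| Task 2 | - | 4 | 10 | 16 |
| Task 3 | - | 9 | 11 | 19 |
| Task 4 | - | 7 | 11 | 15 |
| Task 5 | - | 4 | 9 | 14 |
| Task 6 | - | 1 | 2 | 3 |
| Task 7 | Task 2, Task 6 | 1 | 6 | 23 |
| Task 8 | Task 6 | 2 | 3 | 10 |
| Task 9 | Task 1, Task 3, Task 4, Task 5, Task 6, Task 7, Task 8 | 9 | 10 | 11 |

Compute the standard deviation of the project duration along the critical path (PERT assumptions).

4.19 days

te_Task 1 = (2 + 4·3 + 4)/6 = 18/6 = 3; σ²_Task 1 = ((4−2)/6)² = 0.111
te_Task 2 = (4 + 4·10 + 16)/6 = 60/6 = 10; σ²_Task 2 = ((16−4)/6)² = 4.000
te_Task 3 = (9 + 4·11 + 19)/6 = 72/6 = 12; σ²_Task 3 = ((19−9)/6)² = 2.778
te_Task 4 = (7 + 4·11 + 15)/6 = 66/6 = 11; σ²_Task 4 = ((15−7)/6)² = 1.778
te_Task 5 = (4 + 4·9 + 14)/6 = 54/6 = 9; σ²_Task 5 = ((14−4)/6)² = 2.778
te_Task 6 = (1 + 4·2 + 3)/6 = 12/6 = 2; σ²_Task 6 = ((3−1)/6)² = 0.111
te_Task 7 = (1 + 4·6 + 23)/6 = 48/6 = 8; σ²_Task 7 = ((23−1)/6)² = 13.444
te_Task 8 = (2 + 4·3 + 10)/6 = 24/6 = 4; σ²_Task 8 = ((10−2)/6)² = 1.778
te_Task 9 = (9 + 4·10 + 11)/6 = 60/6 = 10; σ²_Task 9 = ((11−9)/6)² = 0.111

Forward pass:
ES_Task 1 = 0; EF_Task 1 = 3
ES_Task 2 = 0; EF_Task 2 = 10
ES_Task 3 = 0; EF_Task 3 = 12
ES_Task 4 = 0; EF_Task 4 = 11
ES_Task 5 = 0; EF_Task 5 = 9
ES_Task 6 = 0; EF_Task 6 = 2
ES_Task 7 = max(EF_Task 2=10, EF_Task 6=2) = 10; EF_Task 7 = 10+8 = 18
ES_Task 8 = 2; EF_Task 8 = 2+4 = 6
ES_Task 9 = max(EF_Task 1=3, EF_Task 3=12, EF_Task 4=11, EF_Task 5=9, EF_Task 6=2, EF_Task 7=18, EF_Task 8=6) = 18; EF_Task 9 = 18+10 = 28
Expected project duration μ = 28 days. Critical path: Task 2 → Task 7 → Task 9.

Variance along critical path = 4.000 + 13.444 + 0.111 = 17.556
σ = √17.556 = 4.190 days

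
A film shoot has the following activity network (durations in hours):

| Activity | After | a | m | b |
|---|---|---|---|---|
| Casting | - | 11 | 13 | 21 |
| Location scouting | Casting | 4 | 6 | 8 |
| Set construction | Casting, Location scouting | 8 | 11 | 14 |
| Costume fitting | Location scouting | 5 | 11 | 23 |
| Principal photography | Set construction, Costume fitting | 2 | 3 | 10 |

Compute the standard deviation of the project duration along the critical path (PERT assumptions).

te_Casting = (11 + 4·13 + 21)/6 = 84/6 = 14; σ²_Casting = ((21−11)/6)² = 2.778
te_Location scouting = (4 + 4·6 + 8)/6 = 36/6 = 6; σ²_Location scouting = ((8−4)/6)² = 0.444
te_Set construction = (8 + 4·11 + 14)/6 = 66/6 = 11; σ²_Set construction = ((14−8)/6)² = 1.000
te_Costume fitting = (5 + 4·11 + 23)/6 = 72/6 = 12; σ²_Costume fitting = ((23−5)/6)² = 9.000
te_Principal photography = (2 + 4·3 + 10)/6 = 24/6 = 4; σ²_Principal photography = ((10−2)/6)² = 1.778

Forward pass:
ES_Casting = 0; EF_Casting = 14
ES_Location scouting = 14; EF_Location scouting = 14+6 = 20
ES_Set construction = max(EF_Casting=14, EF_Location scouting=20) = 20; EF_Set construction = 20+11 = 31
ES_Costume fitting = 20; EF_Costume fitting = 20+12 = 32
ES_Principal photography = max(EF_Set construction=31, EF_Costume fitting=32) = 32; EF_Principal photography = 32+4 = 36
Expected project duration μ = 36 hours. Critical path: Casting → Location scouting → Costume fitting → Principal photography.

Variance along critical path = 2.778 + 0.444 + 9.000 + 1.778 = 14.000
σ = √14.000 = 3.742 hours

3.74 hours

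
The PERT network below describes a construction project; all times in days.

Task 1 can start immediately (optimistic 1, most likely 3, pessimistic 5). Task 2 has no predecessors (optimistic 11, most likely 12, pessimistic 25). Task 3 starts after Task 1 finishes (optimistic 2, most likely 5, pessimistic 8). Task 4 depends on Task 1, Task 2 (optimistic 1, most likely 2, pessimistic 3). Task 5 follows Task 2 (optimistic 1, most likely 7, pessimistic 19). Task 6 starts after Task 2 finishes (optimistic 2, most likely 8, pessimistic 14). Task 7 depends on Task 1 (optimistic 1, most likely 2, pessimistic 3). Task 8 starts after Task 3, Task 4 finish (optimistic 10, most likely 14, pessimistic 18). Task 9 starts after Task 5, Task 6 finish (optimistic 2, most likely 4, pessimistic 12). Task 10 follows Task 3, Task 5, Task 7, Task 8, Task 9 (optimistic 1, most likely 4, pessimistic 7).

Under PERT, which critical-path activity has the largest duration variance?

te_Task 1 = (1 + 4·3 + 5)/6 = 18/6 = 3; σ²_Task 1 = ((5−1)/6)² = 0.444
te_Task 2 = (11 + 4·12 + 25)/6 = 84/6 = 14; σ²_Task 2 = ((25−11)/6)² = 5.444
te_Task 3 = (2 + 4·5 + 8)/6 = 30/6 = 5; σ²_Task 3 = ((8−2)/6)² = 1.000
te_Task 4 = (1 + 4·2 + 3)/6 = 12/6 = 2; σ²_Task 4 = ((3−1)/6)² = 0.111
te_Task 5 = (1 + 4·7 + 19)/6 = 48/6 = 8; σ²_Task 5 = ((19−1)/6)² = 9.000
te_Task 6 = (2 + 4·8 + 14)/6 = 48/6 = 8; σ²_Task 6 = ((14−2)/6)² = 4.000
te_Task 7 = (1 + 4·2 + 3)/6 = 12/6 = 2; σ²_Task 7 = ((3−1)/6)² = 0.111
te_Task 8 = (10 + 4·14 + 18)/6 = 84/6 = 14; σ²_Task 8 = ((18−10)/6)² = 1.778
te_Task 9 = (2 + 4·4 + 12)/6 = 30/6 = 5; σ²_Task 9 = ((12−2)/6)² = 2.778
te_Task 10 = (1 + 4·4 + 7)/6 = 24/6 = 4; σ²_Task 10 = ((7−1)/6)² = 1.000

Forward pass:
ES_Task 1 = 0; EF_Task 1 = 3
ES_Task 2 = 0; EF_Task 2 = 14
ES_Task 3 = 3; EF_Task 3 = 3+5 = 8
ES_Task 4 = max(EF_Task 1=3, EF_Task 2=14) = 14; EF_Task 4 = 14+2 = 16
ES_Task 5 = 14; EF_Task 5 = 14+8 = 22
ES_Task 6 = 14; EF_Task 6 = 14+8 = 22
ES_Task 7 = 3; EF_Task 7 = 3+2 = 5
ES_Task 8 = max(EF_Task 3=8, EF_Task 4=16) = 16; EF_Task 8 = 16+14 = 30
ES_Task 9 = max(EF_Task 5=22, EF_Task 6=22) = 22; EF_Task 9 = 22+5 = 27
ES_Task 10 = max(EF_Task 3=8, EF_Task 5=22, EF_Task 7=5, EF_Task 8=30, EF_Task 9=27) = 30; EF_Task 10 = 30+4 = 34
Expected project duration μ = 34 days. Critical path: Task 2 → Task 4 → Task 8 → Task 10.

Variances on critical path: σ²_Task 2=5.444, σ²_Task 4=0.111, σ²_Task 8=1.778, σ²_Task 10=1.000.
Largest is σ²_Task 2 = 5.444.

Task 2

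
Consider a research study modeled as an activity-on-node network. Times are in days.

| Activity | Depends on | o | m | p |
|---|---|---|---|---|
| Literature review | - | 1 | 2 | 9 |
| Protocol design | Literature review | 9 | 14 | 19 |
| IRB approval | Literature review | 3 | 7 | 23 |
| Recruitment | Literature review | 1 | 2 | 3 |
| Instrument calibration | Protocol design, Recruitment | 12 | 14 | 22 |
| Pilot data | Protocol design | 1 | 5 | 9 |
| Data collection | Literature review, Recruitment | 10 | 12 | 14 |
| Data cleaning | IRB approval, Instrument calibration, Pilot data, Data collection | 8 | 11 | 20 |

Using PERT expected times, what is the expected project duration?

te_Literature review = (1 + 4·2 + 9)/6 = 18/6 = 3
te_Protocol design = (9 + 4·14 + 19)/6 = 84/6 = 14
te_IRB approval = (3 + 4·7 + 23)/6 = 54/6 = 9
te_Recruitment = (1 + 4·2 + 3)/6 = 12/6 = 2
te_Instrument calibration = (12 + 4·14 + 22)/6 = 90/6 = 15
te_Pilot data = (1 + 4·5 + 9)/6 = 30/6 = 5
te_Data collection = (10 + 4·12 + 14)/6 = 72/6 = 12
te_Data cleaning = (8 + 4·11 + 20)/6 = 72/6 = 12

Forward pass:
ES_Literature review = 0; EF_Literature review = 3
ES_Protocol design = 3; EF_Protocol design = 3+14 = 17
ES_IRB approval = 3; EF_IRB approval = 3+9 = 12
ES_Recruitment = 3; EF_Recruitment = 3+2 = 5
ES_Instrument calibration = max(EF_Protocol design=17, EF_Recruitment=5) = 17; EF_Instrument calibration = 17+15 = 32
ES_Pilot data = 17; EF_Pilot data = 17+5 = 22
ES_Data collection = max(EF_Literature review=3, EF_Recruitment=5) = 5; EF_Data collection = 5+12 = 17
ES_Data cleaning = max(EF_IRB approval=12, EF_Instrument calibration=32, EF_Pilot data=22, EF_Data collection=17) = 32; EF_Data cleaning = 32+12 = 44
Expected project duration μ = 44 days. Critical path: Literature review → Protocol design → Instrument calibration → Data cleaning.

44 days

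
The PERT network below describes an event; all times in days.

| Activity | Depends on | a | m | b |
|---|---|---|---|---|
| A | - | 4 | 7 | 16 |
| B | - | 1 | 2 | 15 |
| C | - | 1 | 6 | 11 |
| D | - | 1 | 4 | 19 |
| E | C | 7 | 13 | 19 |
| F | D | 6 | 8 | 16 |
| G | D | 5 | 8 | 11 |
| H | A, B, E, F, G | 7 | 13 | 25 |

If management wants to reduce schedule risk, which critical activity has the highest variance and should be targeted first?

H

te_A = (4 + 4·7 + 16)/6 = 48/6 = 8; σ²_A = ((16−4)/6)² = 4.000
te_B = (1 + 4·2 + 15)/6 = 24/6 = 4; σ²_B = ((15−1)/6)² = 5.444
te_C = (1 + 4·6 + 11)/6 = 36/6 = 6; σ²_C = ((11−1)/6)² = 2.778
te_D = (1 + 4·4 + 19)/6 = 36/6 = 6; σ²_D = ((19−1)/6)² = 9.000
te_E = (7 + 4·13 + 19)/6 = 78/6 = 13; σ²_E = ((19−7)/6)² = 4.000
te_F = (6 + 4·8 + 16)/6 = 54/6 = 9; σ²_F = ((16−6)/6)² = 2.778
te_G = (5 + 4·8 + 11)/6 = 48/6 = 8; σ²_G = ((11−5)/6)² = 1.000
te_H = (7 + 4·13 + 25)/6 = 84/6 = 14; σ²_H = ((25−7)/6)² = 9.000

Forward pass:
ES_A = 0; EF_A = 8
ES_B = 0; EF_B = 4
ES_C = 0; EF_C = 6
ES_D = 0; EF_D = 6
ES_E = 6; EF_E = 6+13 = 19
ES_F = 6; EF_F = 6+9 = 15
ES_G = 6; EF_G = 6+8 = 14
ES_H = max(EF_A=8, EF_B=4, EF_E=19, EF_F=15, EF_G=14) = 19; EF_H = 19+14 = 33
Expected project duration μ = 33 days. Critical path: C → E → H.

Variances on critical path: σ²_C=2.778, σ²_E=4.000, σ²_H=9.000.
Largest is σ²_H = 9.000.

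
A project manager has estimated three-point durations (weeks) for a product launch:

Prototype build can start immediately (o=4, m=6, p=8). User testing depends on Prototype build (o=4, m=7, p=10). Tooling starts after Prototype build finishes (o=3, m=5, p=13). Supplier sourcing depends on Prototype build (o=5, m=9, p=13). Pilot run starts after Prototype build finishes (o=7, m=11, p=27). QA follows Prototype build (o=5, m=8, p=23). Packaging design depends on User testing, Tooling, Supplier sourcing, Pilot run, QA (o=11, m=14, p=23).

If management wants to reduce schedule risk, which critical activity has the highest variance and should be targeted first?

te_Prototype build = (4 + 4·6 + 8)/6 = 36/6 = 6; σ²_Prototype build = ((8−4)/6)² = 0.444
te_User testing = (4 + 4·7 + 10)/6 = 42/6 = 7; σ²_User testing = ((10−4)/6)² = 1.000
te_Tooling = (3 + 4·5 + 13)/6 = 36/6 = 6; σ²_Tooling = ((13−3)/6)² = 2.778
te_Supplier sourcing = (5 + 4·9 + 13)/6 = 54/6 = 9; σ²_Supplier sourcing = ((13−5)/6)² = 1.778
te_Pilot run = (7 + 4·11 + 27)/6 = 78/6 = 13; σ²_Pilot run = ((27−7)/6)² = 11.111
te_QA = (5 + 4·8 + 23)/6 = 60/6 = 10; σ²_QA = ((23−5)/6)² = 9.000
te_Packaging design = (11 + 4·14 + 23)/6 = 90/6 = 15; σ²_Packaging design = ((23−11)/6)² = 4.000

Forward pass:
ES_Prototype build = 0; EF_Prototype build = 6
ES_User testing = 6; EF_User testing = 6+7 = 13
ES_Tooling = 6; EF_Tooling = 6+6 = 12
ES_Supplier sourcing = 6; EF_Supplier sourcing = 6+9 = 15
ES_Pilot run = 6; EF_Pilot run = 6+13 = 19
ES_QA = 6; EF_QA = 6+10 = 16
ES_Packaging design = max(EF_User testing=13, EF_Tooling=12, EF_Supplier sourcing=15, EF_Pilot run=19, EF_QA=16) = 19; EF_Packaging design = 19+15 = 34
Expected project duration μ = 34 weeks. Critical path: Prototype build → Pilot run → Packaging design.

Variances on critical path: σ²_Prototype build=0.444, σ²_Pilot run=11.111, σ²_Packaging design=4.000.
Largest is σ²_Pilot run = 11.111.

Pilot run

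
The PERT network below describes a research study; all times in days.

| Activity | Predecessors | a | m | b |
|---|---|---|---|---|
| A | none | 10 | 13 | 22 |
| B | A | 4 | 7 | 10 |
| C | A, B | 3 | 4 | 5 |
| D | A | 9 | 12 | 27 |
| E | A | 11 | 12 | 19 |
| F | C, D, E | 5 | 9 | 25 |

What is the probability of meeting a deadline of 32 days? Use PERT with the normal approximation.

te_A = (10 + 4·13 + 22)/6 = 84/6 = 14; σ²_A = ((22−10)/6)² = 4.000
te_B = (4 + 4·7 + 10)/6 = 42/6 = 7; σ²_B = ((10−4)/6)² = 1.000
te_C = (3 + 4·4 + 5)/6 = 24/6 = 4; σ²_C = ((5−3)/6)² = 0.111
te_D = (9 + 4·12 + 27)/6 = 84/6 = 14; σ²_D = ((27−9)/6)² = 9.000
te_E = (11 + 4·12 + 19)/6 = 78/6 = 13; σ²_E = ((19−11)/6)² = 1.778
te_F = (5 + 4·9 + 25)/6 = 66/6 = 11; σ²_F = ((25−5)/6)² = 11.111

Forward pass:
ES_A = 0; EF_A = 14
ES_B = 14; EF_B = 14+7 = 21
ES_C = max(EF_A=14, EF_B=21) = 21; EF_C = 21+4 = 25
ES_D = 14; EF_D = 14+14 = 28
ES_E = 14; EF_E = 14+13 = 27
ES_F = max(EF_C=25, EF_D=28, EF_E=27) = 28; EF_F = 28+11 = 39
Expected project duration μ = 39 days. Critical path: A → D → F.

Variance along critical path = 4.000 + 9.000 + 11.111 = 24.111; σ = √24.111 = 4.910 days.
Z = (32 − 39) / 4.910 = -1.426
P(T ≤ 32) = Φ(-1.426) ≈ 0.077

0.077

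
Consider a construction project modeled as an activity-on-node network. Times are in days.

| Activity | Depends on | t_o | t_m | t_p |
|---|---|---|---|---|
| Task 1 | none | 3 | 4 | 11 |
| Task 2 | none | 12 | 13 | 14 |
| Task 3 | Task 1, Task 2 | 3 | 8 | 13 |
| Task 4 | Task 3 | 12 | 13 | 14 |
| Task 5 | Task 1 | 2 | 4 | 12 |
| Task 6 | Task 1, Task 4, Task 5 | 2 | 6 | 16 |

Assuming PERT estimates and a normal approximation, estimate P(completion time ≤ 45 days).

te_Task 1 = (3 + 4·4 + 11)/6 = 30/6 = 5; σ²_Task 1 = ((11−3)/6)² = 1.778
te_Task 2 = (12 + 4·13 + 14)/6 = 78/6 = 13; σ²_Task 2 = ((14−12)/6)² = 0.111
te_Task 3 = (3 + 4·8 + 13)/6 = 48/6 = 8; σ²_Task 3 = ((13−3)/6)² = 2.778
te_Task 4 = (12 + 4·13 + 14)/6 = 78/6 = 13; σ²_Task 4 = ((14−12)/6)² = 0.111
te_Task 5 = (2 + 4·4 + 12)/6 = 30/6 = 5; σ²_Task 5 = ((12−2)/6)² = 2.778
te_Task 6 = (2 + 4·6 + 16)/6 = 42/6 = 7; σ²_Task 6 = ((16−2)/6)² = 5.444

Forward pass:
ES_Task 1 = 0; EF_Task 1 = 5
ES_Task 2 = 0; EF_Task 2 = 13
ES_Task 3 = max(EF_Task 1=5, EF_Task 2=13) = 13; EF_Task 3 = 13+8 = 21
ES_Task 4 = 21; EF_Task 4 = 21+13 = 34
ES_Task 5 = 5; EF_Task 5 = 5+5 = 10
ES_Task 6 = max(EF_Task 1=5, EF_Task 4=34, EF_Task 5=10) = 34; EF_Task 6 = 34+7 = 41
Expected project duration μ = 41 days. Critical path: Task 2 → Task 3 → Task 4 → Task 6.

Variance along critical path = 0.111 + 2.778 + 0.111 + 5.444 = 8.444; σ = √8.444 = 2.906 days.
Z = (45 − 41) / 2.906 = 1.376
P(T ≤ 45) = Φ(1.376) ≈ 0.916

0.916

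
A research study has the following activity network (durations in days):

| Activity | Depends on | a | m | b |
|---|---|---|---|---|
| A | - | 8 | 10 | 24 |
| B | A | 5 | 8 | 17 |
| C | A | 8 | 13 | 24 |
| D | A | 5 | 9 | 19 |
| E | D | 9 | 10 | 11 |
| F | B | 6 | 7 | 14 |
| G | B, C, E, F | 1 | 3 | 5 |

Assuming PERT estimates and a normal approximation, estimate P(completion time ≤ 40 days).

0.916

te_A = (8 + 4·10 + 24)/6 = 72/6 = 12; σ²_A = ((24−8)/6)² = 7.111
te_B = (5 + 4·8 + 17)/6 = 54/6 = 9; σ²_B = ((17−5)/6)² = 4.000
te_C = (8 + 4·13 + 24)/6 = 84/6 = 14; σ²_C = ((24−8)/6)² = 7.111
te_D = (5 + 4·9 + 19)/6 = 60/6 = 10; σ²_D = ((19−5)/6)² = 5.444
te_E = (9 + 4·10 + 11)/6 = 60/6 = 10; σ²_E = ((11−9)/6)² = 0.111
te_F = (6 + 4·7 + 14)/6 = 48/6 = 8; σ²_F = ((14−6)/6)² = 1.778
te_G = (1 + 4·3 + 5)/6 = 18/6 = 3; σ²_G = ((5−1)/6)² = 0.444

Forward pass:
ES_A = 0; EF_A = 12
ES_B = 12; EF_B = 12+9 = 21
ES_C = 12; EF_C = 12+14 = 26
ES_D = 12; EF_D = 12+10 = 22
ES_E = 22; EF_E = 22+10 = 32
ES_F = 21; EF_F = 21+8 = 29
ES_G = max(EF_B=21, EF_C=26, EF_E=32, EF_F=29) = 32; EF_G = 32+3 = 35
Expected project duration μ = 35 days. Critical path: A → D → E → G.

Variance along critical path = 7.111 + 5.444 + 0.111 + 0.444 = 13.111; σ = √13.111 = 3.621 days.
Z = (40 − 35) / 3.621 = 1.381
P(T ≤ 40) = Φ(1.381) ≈ 0.916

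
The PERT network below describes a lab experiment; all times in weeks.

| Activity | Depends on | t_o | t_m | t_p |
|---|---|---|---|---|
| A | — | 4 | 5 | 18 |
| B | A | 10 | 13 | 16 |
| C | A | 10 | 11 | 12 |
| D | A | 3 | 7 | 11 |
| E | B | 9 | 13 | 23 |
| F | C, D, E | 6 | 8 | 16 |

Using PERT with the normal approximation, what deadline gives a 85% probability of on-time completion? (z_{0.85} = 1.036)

te_A = (4 + 4·5 + 18)/6 = 42/6 = 7; σ²_A = ((18−4)/6)² = 5.444
te_B = (10 + 4·13 + 16)/6 = 78/6 = 13; σ²_B = ((16−10)/6)² = 1.000
te_C = (10 + 4·11 + 12)/6 = 66/6 = 11; σ²_C = ((12−10)/6)² = 0.111
te_D = (3 + 4·7 + 11)/6 = 42/6 = 7; σ²_D = ((11−3)/6)² = 1.778
te_E = (9 + 4·13 + 23)/6 = 84/6 = 14; σ²_E = ((23−9)/6)² = 5.444
te_F = (6 + 4·8 + 16)/6 = 54/6 = 9; σ²_F = ((16−6)/6)² = 2.778

Forward pass:
ES_A = 0; EF_A = 7
ES_B = 7; EF_B = 7+13 = 20
ES_C = 7; EF_C = 7+11 = 18
ES_D = 7; EF_D = 7+7 = 14
ES_E = 20; EF_E = 20+14 = 34
ES_F = max(EF_C=18, EF_D=14, EF_E=34) = 34; EF_F = 34+9 = 43
Expected project duration μ = 43 weeks. Critical path: A → B → E → F.

Variance along critical path = 5.444 + 1.000 + 5.444 + 2.778 = 14.667; σ = 3.830 weeks.
D = μ + z·σ = 43 + 1.036·3.830 = 47.0 weeks

47.0 weeks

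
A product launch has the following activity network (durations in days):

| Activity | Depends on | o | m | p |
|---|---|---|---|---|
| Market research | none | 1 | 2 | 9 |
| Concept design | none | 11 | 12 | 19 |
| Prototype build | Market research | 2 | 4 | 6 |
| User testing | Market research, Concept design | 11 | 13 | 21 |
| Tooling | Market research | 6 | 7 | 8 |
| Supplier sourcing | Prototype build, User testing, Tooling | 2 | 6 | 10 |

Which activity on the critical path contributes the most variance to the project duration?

te_Market research = (1 + 4·2 + 9)/6 = 18/6 = 3; σ²_Market research = ((9−1)/6)² = 1.778
te_Concept design = (11 + 4·12 + 19)/6 = 78/6 = 13; σ²_Concept design = ((19−11)/6)² = 1.778
te_Prototype build = (2 + 4·4 + 6)/6 = 24/6 = 4; σ²_Prototype build = ((6−2)/6)² = 0.444
te_User testing = (11 + 4·13 + 21)/6 = 84/6 = 14; σ²_User testing = ((21−11)/6)² = 2.778
te_Tooling = (6 + 4·7 + 8)/6 = 42/6 = 7; σ²_Tooling = ((8−6)/6)² = 0.111
te_Supplier sourcing = (2 + 4·6 + 10)/6 = 36/6 = 6; σ²_Supplier sourcing = ((10−2)/6)² = 1.778

Forward pass:
ES_Market research = 0; EF_Market research = 3
ES_Concept design = 0; EF_Concept design = 13
ES_Prototype build = 3; EF_Prototype build = 3+4 = 7
ES_User testing = max(EF_Market research=3, EF_Concept design=13) = 13; EF_User testing = 13+14 = 27
ES_Tooling = 3; EF_Tooling = 3+7 = 10
ES_Supplier sourcing = max(EF_Prototype build=7, EF_User testing=27, EF_Tooling=10) = 27; EF_Supplier sourcing = 27+6 = 33
Expected project duration μ = 33 days. Critical path: Concept design → User testing → Supplier sourcing.

Variances on critical path: σ²_Concept design=1.778, σ²_User testing=2.778, σ²_Supplier sourcing=1.778.
Largest is σ²_User testing = 2.778.

User testing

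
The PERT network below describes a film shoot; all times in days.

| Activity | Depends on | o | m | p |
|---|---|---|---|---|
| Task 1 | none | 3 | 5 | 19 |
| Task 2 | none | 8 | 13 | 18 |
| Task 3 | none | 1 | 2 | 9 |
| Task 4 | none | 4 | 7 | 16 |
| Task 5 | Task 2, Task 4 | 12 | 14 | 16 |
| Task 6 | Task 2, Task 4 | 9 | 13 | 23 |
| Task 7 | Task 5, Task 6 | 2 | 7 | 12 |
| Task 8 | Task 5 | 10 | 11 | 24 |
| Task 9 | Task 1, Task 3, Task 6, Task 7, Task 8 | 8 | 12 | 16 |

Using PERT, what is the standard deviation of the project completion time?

te_Task 1 = (3 + 4·5 + 19)/6 = 42/6 = 7; σ²_Task 1 = ((19−3)/6)² = 7.111
te_Task 2 = (8 + 4·13 + 18)/6 = 78/6 = 13; σ²_Task 2 = ((18−8)/6)² = 2.778
te_Task 3 = (1 + 4·2 + 9)/6 = 18/6 = 3; σ²_Task 3 = ((9−1)/6)² = 1.778
te_Task 4 = (4 + 4·7 + 16)/6 = 48/6 = 8; σ²_Task 4 = ((16−4)/6)² = 4.000
te_Task 5 = (12 + 4·14 + 16)/6 = 84/6 = 14; σ²_Task 5 = ((16−12)/6)² = 0.444
te_Task 6 = (9 + 4·13 + 23)/6 = 84/6 = 14; σ²_Task 6 = ((23−9)/6)² = 5.444
te_Task 7 = (2 + 4·7 + 12)/6 = 42/6 = 7; σ²_Task 7 = ((12−2)/6)² = 2.778
te_Task 8 = (10 + 4·11 + 24)/6 = 78/6 = 13; σ²_Task 8 = ((24−10)/6)² = 5.444
te_Task 9 = (8 + 4·12 + 16)/6 = 72/6 = 12; σ²_Task 9 = ((16−8)/6)² = 1.778

Forward pass:
ES_Task 1 = 0; EF_Task 1 = 7
ES_Task 2 = 0; EF_Task 2 = 13
ES_Task 3 = 0; EF_Task 3 = 3
ES_Task 4 = 0; EF_Task 4 = 8
ES_Task 5 = max(EF_Task 2=13, EF_Task 4=8) = 13; EF_Task 5 = 13+14 = 27
ES_Task 6 = max(EF_Task 2=13, EF_Task 4=8) = 13; EF_Task 6 = 13+14 = 27
ES_Task 7 = max(EF_Task 5=27, EF_Task 6=27) = 27; EF_Task 7 = 27+7 = 34
ES_Task 8 = 27; EF_Task 8 = 27+13 = 40
ES_Task 9 = max(EF_Task 1=7, EF_Task 3=3, EF_Task 6=27, EF_Task 7=34, EF_Task 8=40) = 40; EF_Task 9 = 40+12 = 52
Expected project duration μ = 52 days. Critical path: Task 2 → Task 5 → Task 8 → Task 9.

Variance along critical path = 2.778 + 0.444 + 5.444 + 1.778 = 10.444
σ = √10.444 = 3.232 days

3.23 days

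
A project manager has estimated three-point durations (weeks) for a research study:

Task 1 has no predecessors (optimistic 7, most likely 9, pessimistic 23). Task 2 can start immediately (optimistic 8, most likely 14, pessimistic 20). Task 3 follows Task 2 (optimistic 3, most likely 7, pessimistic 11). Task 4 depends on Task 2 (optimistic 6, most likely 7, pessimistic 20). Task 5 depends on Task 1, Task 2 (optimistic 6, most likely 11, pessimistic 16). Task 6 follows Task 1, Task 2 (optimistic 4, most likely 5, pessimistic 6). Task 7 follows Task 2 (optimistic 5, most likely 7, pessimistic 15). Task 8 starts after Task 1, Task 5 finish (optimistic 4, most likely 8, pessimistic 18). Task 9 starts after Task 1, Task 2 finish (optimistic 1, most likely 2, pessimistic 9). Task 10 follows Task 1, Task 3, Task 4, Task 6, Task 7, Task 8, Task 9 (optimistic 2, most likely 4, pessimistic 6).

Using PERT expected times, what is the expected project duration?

38 weeks

te_Task 1 = (7 + 4·9 + 23)/6 = 66/6 = 11
te_Task 2 = (8 + 4·14 + 20)/6 = 84/6 = 14
te_Task 3 = (3 + 4·7 + 11)/6 = 42/6 = 7
te_Task 4 = (6 + 4·7 + 20)/6 = 54/6 = 9
te_Task 5 = (6 + 4·11 + 16)/6 = 66/6 = 11
te_Task 6 = (4 + 4·5 + 6)/6 = 30/6 = 5
te_Task 7 = (5 + 4·7 + 15)/6 = 48/6 = 8
te_Task 8 = (4 + 4·8 + 18)/6 = 54/6 = 9
te_Task 9 = (1 + 4·2 + 9)/6 = 18/6 = 3
te_Task 10 = (2 + 4·4 + 6)/6 = 24/6 = 4

Forward pass:
ES_Task 1 = 0; EF_Task 1 = 11
ES_Task 2 = 0; EF_Task 2 = 14
ES_Task 3 = 14; EF_Task 3 = 14+7 = 21
ES_Task 4 = 14; EF_Task 4 = 14+9 = 23
ES_Task 5 = max(EF_Task 1=11, EF_Task 2=14) = 14; EF_Task 5 = 14+11 = 25
ES_Task 6 = max(EF_Task 1=11, EF_Task 2=14) = 14; EF_Task 6 = 14+5 = 19
ES_Task 7 = 14; EF_Task 7 = 14+8 = 22
ES_Task 8 = max(EF_Task 1=11, EF_Task 5=25) = 25; EF_Task 8 = 25+9 = 34
ES_Task 9 = max(EF_Task 1=11, EF_Task 2=14) = 14; EF_Task 9 = 14+3 = 17
ES_Task 10 = max(EF_Task 1=11, EF_Task 3=21, EF_Task 4=23, EF_Task 6=19, EF_Task 7=22, EF_Task 8=34, EF_Task 9=17) = 34; EF_Task 10 = 34+4 = 38
Expected project duration μ = 38 weeks. Critical path: Task 2 → Task 5 → Task 8 → Task 10.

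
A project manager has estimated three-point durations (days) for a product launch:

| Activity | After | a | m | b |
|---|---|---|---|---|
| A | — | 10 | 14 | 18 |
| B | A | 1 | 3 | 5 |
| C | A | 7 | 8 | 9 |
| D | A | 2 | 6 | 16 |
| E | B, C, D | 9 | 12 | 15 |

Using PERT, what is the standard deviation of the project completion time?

te_A = (10 + 4·14 + 18)/6 = 84/6 = 14; σ²_A = ((18−10)/6)² = 1.778
te_B = (1 + 4·3 + 5)/6 = 18/6 = 3; σ²_B = ((5−1)/6)² = 0.444
te_C = (7 + 4·8 + 9)/6 = 48/6 = 8; σ²_C = ((9−7)/6)² = 0.111
te_D = (2 + 4·6 + 16)/6 = 42/6 = 7; σ²_D = ((16−2)/6)² = 5.444
te_E = (9 + 4·12 + 15)/6 = 72/6 = 12; σ²_E = ((15−9)/6)² = 1.000

Forward pass:
ES_A = 0; EF_A = 14
ES_B = 14; EF_B = 14+3 = 17
ES_C = 14; EF_C = 14+8 = 22
ES_D = 14; EF_D = 14+7 = 21
ES_E = max(EF_B=17, EF_C=22, EF_D=21) = 22; EF_E = 22+12 = 34
Expected project duration μ = 34 days. Critical path: A → C → E.

Variance along critical path = 1.778 + 0.111 + 1.000 = 2.889
σ = √2.889 = 1.700 days

1.70 days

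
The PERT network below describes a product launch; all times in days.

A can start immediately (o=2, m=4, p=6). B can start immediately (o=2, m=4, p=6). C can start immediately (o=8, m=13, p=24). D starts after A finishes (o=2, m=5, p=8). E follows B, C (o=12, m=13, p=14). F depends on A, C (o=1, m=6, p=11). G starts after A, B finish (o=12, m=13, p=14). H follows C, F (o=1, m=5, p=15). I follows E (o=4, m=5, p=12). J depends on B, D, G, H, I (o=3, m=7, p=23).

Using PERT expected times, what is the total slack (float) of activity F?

7 days

te_A = (2 + 4·4 + 6)/6 = 24/6 = 4
te_B = (2 + 4·4 + 6)/6 = 24/6 = 4
te_C = (8 + 4·13 + 24)/6 = 84/6 = 14
te_D = (2 + 4·5 + 8)/6 = 30/6 = 5
te_E = (12 + 4·13 + 14)/6 = 78/6 = 13
te_F = (1 + 4·6 + 11)/6 = 36/6 = 6
te_G = (12 + 4·13 + 14)/6 = 78/6 = 13
te_H = (1 + 4·5 + 15)/6 = 36/6 = 6
te_I = (4 + 4·5 + 12)/6 = 36/6 = 6
te_J = (3 + 4·7 + 23)/6 = 54/6 = 9

Forward pass:
ES_A = 0; EF_A = 4
ES_B = 0; EF_B = 4
ES_C = 0; EF_C = 14
ES_D = 4; EF_D = 4+5 = 9
ES_E = max(EF_B=4, EF_C=14) = 14; EF_E = 14+13 = 27
ES_F = max(EF_A=4, EF_C=14) = 14; EF_F = 14+6 = 20
ES_G = max(EF_A=4, EF_B=4) = 4; EF_G = 4+13 = 17
ES_H = max(EF_C=14, EF_F=20) = 20; EF_H = 20+6 = 26
ES_I = 27; EF_I = 27+6 = 33
ES_J = max(EF_B=4, EF_D=9, EF_G=17, EF_H=26, EF_I=33) = 33; EF_J = 33+9 = 42
Expected project duration μ = 42 days. Critical path: C → E → I → J.

Backward pass:
LF_J = 42; LS_J = 42−9 = 33
LF_I = LS_J = 33; LS_I = 33−6 = 27
LF_H = LS_J = 33; LS_H = 33−6 = 27
LF_G = LS_J = 33; LS_G = 33−13 = 20
LF_F = LS_H = 27; LS_F = 27−6 = 21
LF_E = LS_I = 27; LS_E = 27−13 = 14
LF_D = LS_J = 33; LS_D = 33−5 = 28
LF_C = min(LS_E=14, LS_F=21, LS_H=27) = 14; LS_C = 14−14 = 0
LF_B = min(LS_E=14, LS_G=20, LS_J=33) = 14; LS_B = 14−4 = 10
LF_A = min(LS_D=28, LS_F=21, LS_G=20) = 20; LS_A = 20−4 = 16
Slack_F = LS_F − ES_F = 21 − 14 = 7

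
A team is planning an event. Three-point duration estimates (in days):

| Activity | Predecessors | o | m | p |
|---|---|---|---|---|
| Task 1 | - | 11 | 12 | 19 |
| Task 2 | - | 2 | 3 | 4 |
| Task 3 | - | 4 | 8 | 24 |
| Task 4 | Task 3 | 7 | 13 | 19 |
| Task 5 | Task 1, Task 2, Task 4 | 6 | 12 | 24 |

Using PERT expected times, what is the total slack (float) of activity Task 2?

te_Task 1 = (11 + 4·12 + 19)/6 = 78/6 = 13
te_Task 2 = (2 + 4·3 + 4)/6 = 18/6 = 3
te_Task 3 = (4 + 4·8 + 24)/6 = 60/6 = 10
te_Task 4 = (7 + 4·13 + 19)/6 = 78/6 = 13
te_Task 5 = (6 + 4·12 + 24)/6 = 78/6 = 13

Forward pass:
ES_Task 1 = 0; EF_Task 1 = 13
ES_Task 2 = 0; EF_Task 2 = 3
ES_Task 3 = 0; EF_Task 3 = 10
ES_Task 4 = 10; EF_Task 4 = 10+13 = 23
ES_Task 5 = max(EF_Task 1=13, EF_Task 2=3, EF_Task 4=23) = 23; EF_Task 5 = 23+13 = 36
Expected project duration μ = 36 days. Critical path: Task 3 → Task 4 → Task 5.

Backward pass:
LF_Task 5 = 36; LS_Task 5 = 36−13 = 23
LF_Task 4 = LS_Task 5 = 23; LS_Task 4 = 23−13 = 10
LF_Task 3 = LS_Task 4 = 10; LS_Task 3 = 10−10 = 0
LF_Task 2 = LS_Task 5 = 23; LS_Task 2 = 23−3 = 20
LF_Task 1 = LS_Task 5 = 23; LS_Task 1 = 23−13 = 10
Slack_Task 2 = LS_Task 2 − ES_Task 2 = 20 − 0 = 20

20 days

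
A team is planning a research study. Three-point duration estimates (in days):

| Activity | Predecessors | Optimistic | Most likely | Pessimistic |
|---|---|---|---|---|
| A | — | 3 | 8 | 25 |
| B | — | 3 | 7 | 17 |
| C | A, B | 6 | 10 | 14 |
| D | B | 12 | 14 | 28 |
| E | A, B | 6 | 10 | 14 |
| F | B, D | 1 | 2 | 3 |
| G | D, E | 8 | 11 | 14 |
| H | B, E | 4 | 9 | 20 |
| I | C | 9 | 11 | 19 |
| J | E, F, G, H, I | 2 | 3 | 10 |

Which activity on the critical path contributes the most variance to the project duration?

D

te_A = (3 + 4·8 + 25)/6 = 60/6 = 10; σ²_A = ((25−3)/6)² = 13.444
te_B = (3 + 4·7 + 17)/6 = 48/6 = 8; σ²_B = ((17−3)/6)² = 5.444
te_C = (6 + 4·10 + 14)/6 = 60/6 = 10; σ²_C = ((14−6)/6)² = 1.778
te_D = (12 + 4·14 + 28)/6 = 96/6 = 16; σ²_D = ((28−12)/6)² = 7.111
te_E = (6 + 4·10 + 14)/6 = 60/6 = 10; σ²_E = ((14−6)/6)² = 1.778
te_F = (1 + 4·2 + 3)/6 = 12/6 = 2; σ²_F = ((3−1)/6)² = 0.111
te_G = (8 + 4·11 + 14)/6 = 66/6 = 11; σ²_G = ((14−8)/6)² = 1.000
te_H = (4 + 4·9 + 20)/6 = 60/6 = 10; σ²_H = ((20−4)/6)² = 7.111
te_I = (9 + 4·11 + 19)/6 = 72/6 = 12; σ²_I = ((19−9)/6)² = 2.778
te_J = (2 + 4·3 + 10)/6 = 24/6 = 4; σ²_J = ((10−2)/6)² = 1.778

Forward pass:
ES_A = 0; EF_A = 10
ES_B = 0; EF_B = 8
ES_C = max(EF_A=10, EF_B=8) = 10; EF_C = 10+10 = 20
ES_D = 8; EF_D = 8+16 = 24
ES_E = max(EF_A=10, EF_B=8) = 10; EF_E = 10+10 = 20
ES_F = max(EF_B=8, EF_D=24) = 24; EF_F = 24+2 = 26
ES_G = max(EF_D=24, EF_E=20) = 24; EF_G = 24+11 = 35
ES_H = max(EF_B=8, EF_E=20) = 20; EF_H = 20+10 = 30
ES_I = 20; EF_I = 20+12 = 32
ES_J = max(EF_E=20, EF_F=26, EF_G=35, EF_H=30, EF_I=32) = 35; EF_J = 35+4 = 39
Expected project duration μ = 39 days. Critical path: B → D → G → J.

Variances on critical path: σ²_B=5.444, σ²_D=7.111, σ²_G=1.000, σ²_J=1.778.
Largest is σ²_D = 7.111.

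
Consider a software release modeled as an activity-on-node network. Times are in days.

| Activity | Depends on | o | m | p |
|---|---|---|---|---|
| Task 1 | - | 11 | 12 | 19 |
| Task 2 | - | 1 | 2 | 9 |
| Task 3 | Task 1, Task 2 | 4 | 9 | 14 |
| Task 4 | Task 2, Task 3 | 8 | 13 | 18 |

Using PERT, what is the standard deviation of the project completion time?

te_Task 1 = (11 + 4·12 + 19)/6 = 78/6 = 13; σ²_Task 1 = ((19−11)/6)² = 1.778
te_Task 2 = (1 + 4·2 + 9)/6 = 18/6 = 3; σ²_Task 2 = ((9−1)/6)² = 1.778
te_Task 3 = (4 + 4·9 + 14)/6 = 54/6 = 9; σ²_Task 3 = ((14−4)/6)² = 2.778
te_Task 4 = (8 + 4·13 + 18)/6 = 78/6 = 13; σ²_Task 4 = ((18−8)/6)² = 2.778

Forward pass:
ES_Task 1 = 0; EF_Task 1 = 13
ES_Task 2 = 0; EF_Task 2 = 3
ES_Task 3 = max(EF_Task 1=13, EF_Task 2=3) = 13; EF_Task 3 = 13+9 = 22
ES_Task 4 = max(EF_Task 2=3, EF_Task 3=22) = 22; EF_Task 4 = 22+13 = 35
Expected project duration μ = 35 days. Critical path: Task 1 → Task 3 → Task 4.

Variance along critical path = 1.778 + 2.778 + 2.778 = 7.333
σ = √7.333 = 2.708 days

2.71 days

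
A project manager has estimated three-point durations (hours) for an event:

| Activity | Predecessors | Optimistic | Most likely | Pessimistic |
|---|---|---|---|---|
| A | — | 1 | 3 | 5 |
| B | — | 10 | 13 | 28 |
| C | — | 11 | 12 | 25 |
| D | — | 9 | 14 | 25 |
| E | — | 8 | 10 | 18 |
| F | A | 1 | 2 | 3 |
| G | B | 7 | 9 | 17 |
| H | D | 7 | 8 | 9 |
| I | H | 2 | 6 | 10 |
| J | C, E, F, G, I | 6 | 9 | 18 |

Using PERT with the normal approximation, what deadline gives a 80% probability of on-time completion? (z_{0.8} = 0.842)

te_A = (1 + 4·3 + 5)/6 = 18/6 = 3; σ²_A = ((5−1)/6)² = 0.444
te_B = (10 + 4·13 + 28)/6 = 90/6 = 15; σ²_B = ((28−10)/6)² = 9.000
te_C = (11 + 4·12 + 25)/6 = 84/6 = 14; σ²_C = ((25−11)/6)² = 5.444
te_D = (9 + 4·14 + 25)/6 = 90/6 = 15; σ²_D = ((25−9)/6)² = 7.111
te_E = (8 + 4·10 + 18)/6 = 66/6 = 11; σ²_E = ((18−8)/6)² = 2.778
te_F = (1 + 4·2 + 3)/6 = 12/6 = 2; σ²_F = ((3−1)/6)² = 0.111
te_G = (7 + 4·9 + 17)/6 = 60/6 = 10; σ²_G = ((17−7)/6)² = 2.778
te_H = (7 + 4·8 + 9)/6 = 48/6 = 8; σ²_H = ((9−7)/6)² = 0.111
te_I = (2 + 4·6 + 10)/6 = 36/6 = 6; σ²_I = ((10−2)/6)² = 1.778
te_J = (6 + 4·9 + 18)/6 = 60/6 = 10; σ²_J = ((18−6)/6)² = 4.000

Forward pass:
ES_A = 0; EF_A = 3
ES_B = 0; EF_B = 15
ES_C = 0; EF_C = 14
ES_D = 0; EF_D = 15
ES_E = 0; EF_E = 11
ES_F = 3; EF_F = 3+2 = 5
ES_G = 15; EF_G = 15+10 = 25
ES_H = 15; EF_H = 15+8 = 23
ES_I = 23; EF_I = 23+6 = 29
ES_J = max(EF_C=14, EF_E=11, EF_F=5, EF_G=25, EF_I=29) = 29; EF_J = 29+10 = 39
Expected project duration μ = 39 hours. Critical path: D → H → I → J.

Variance along critical path = 7.111 + 0.111 + 1.778 + 4.000 = 13.000; σ = 3.606 hours.
D = μ + z·σ = 39 + 0.842·3.606 = 42.0 hours

42.0 hours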